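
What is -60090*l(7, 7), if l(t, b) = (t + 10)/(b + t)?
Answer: -510765/7 ≈ -72966.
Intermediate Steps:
l(t, b) = (10 + t)/(b + t)
-60090*l(7, 7) = -60090*(10 + 7)/(7 + 7) = -60090*17/14 = -510765/7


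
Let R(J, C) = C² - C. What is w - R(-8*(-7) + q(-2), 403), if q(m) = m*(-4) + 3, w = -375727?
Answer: -537733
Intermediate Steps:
q(m) = 3 - 4*m (q(m) = -4*m + 3 = 3 - 4*m)
w - R(-8*(-7) + q(-2), 403) = -375727 - 403*(-1 + 403) = -375727 - 403*402 = -375727 - 1*162006 = -375727 - 162006 = -537733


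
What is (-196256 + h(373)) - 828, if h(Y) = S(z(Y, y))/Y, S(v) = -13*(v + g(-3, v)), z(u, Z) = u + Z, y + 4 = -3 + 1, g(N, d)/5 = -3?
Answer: -73516908/373 ≈ -1.9710e+5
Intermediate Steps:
g(N, d) = -15 (g(N, d) = 5*(-3) = -15)
y = -6 (y = -4 + (-3 + 1) = -4 - 2 = -6)
z(u, Z) = Z + u
S(v) = 195 - 13*v (S(v) = -13*(v - 15) = -13*(-15 + v) = 195 - 13*v)
h(Y) = (273 - 13*Y)/Y (h(Y) = (195 - 13*(-6 + Y))/Y = (195 + (78 - 13*Y))/Y = (273 - 13*Y)/Y)
(-196256 + h(373)) - 828 = (-196256 + (-13 + 273/373)) - 828 = (-196256 - 4576/373) - 828 = -73208064/373 - 828 = -73516908/373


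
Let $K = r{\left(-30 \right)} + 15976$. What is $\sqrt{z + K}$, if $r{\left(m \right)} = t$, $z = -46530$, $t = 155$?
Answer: $i \sqrt{30399} \approx 174.35 i$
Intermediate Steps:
$r{\left(m \right)} = 155$
$K = 16131$ ($K = 155 + 15976 = 16131$)
$\sqrt{z + K} = \sqrt{-46530 + 16131} = \sqrt{-30399} = i \sqrt{30399}$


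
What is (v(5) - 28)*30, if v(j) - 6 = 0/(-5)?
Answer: -660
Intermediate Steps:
v(j) = 6 (v(j) = 6 + 0/(-5) = 6 + 0*(-⅕) = 6 + 0 = 6)
(v(5) - 28)*30 = (6 - 28)*30 = -22*30 = -660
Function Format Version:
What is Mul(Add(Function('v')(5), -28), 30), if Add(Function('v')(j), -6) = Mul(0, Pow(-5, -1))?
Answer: -660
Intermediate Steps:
Function('v')(j) = 6 (Function('v')(j) = Add(6, Mul(0, Pow(-5, -1))) = Add(6, Mul(0, Rational(-1, 5))) = Add(6, 0) = 6)
Mul(Add(Function('v')(5), -28), 30) = Mul(Add(6, -28), 30) = Mul(-22, 30) = -660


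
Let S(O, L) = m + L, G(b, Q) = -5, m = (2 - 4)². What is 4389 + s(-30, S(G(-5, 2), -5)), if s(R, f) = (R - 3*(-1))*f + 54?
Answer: 4470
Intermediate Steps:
m = 4 (m = (-2)² = 4)
S(O, L) = 4 + L
s(R, f) = 54 + f*(3 + R) (s(R, f) = (R + 3)*f + 54 = (3 + R)*f + 54 = f*(3 + R) + 54 = 54 + f*(3 + R))
4389 + s(-30, S(G(-5, 2), -5)) = 4389 + (54 + 3*(4 - 5) - 30*(4 - 5)) = 4389 + (54 + 3*(-1) - 30*(-1)) = 4389 + (54 - 3 + 30) = 4389 + 81 = 4470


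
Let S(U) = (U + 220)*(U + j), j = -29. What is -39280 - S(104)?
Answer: -63580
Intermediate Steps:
S(U) = (-29 + U)*(220 + U) (S(U) = (U + 220)*(U - 29) = (220 + U)*(-29 + U) = (-29 + U)*(220 + U))
-39280 - S(104) = -39280 - (-6380 + 104² + 191*104) = -39280 - (-6380 + 10816 + 19864) = -39280 - 1*24300 = -39280 - 24300 = -63580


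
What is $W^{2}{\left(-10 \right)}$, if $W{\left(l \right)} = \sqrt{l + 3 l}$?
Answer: $-40$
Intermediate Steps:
$W{\left(l \right)} = 2 \sqrt{l}$ ($W{\left(l \right)} = \sqrt{4 l} = 2 \sqrt{l}$)
$W^{2}{\left(-10 \right)} = \left(2 \sqrt{-10}\right)^{2} = \left(2 i \sqrt{10}\right)^{2} = -40$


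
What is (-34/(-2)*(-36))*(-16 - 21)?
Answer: 22644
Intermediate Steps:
(-34/(-2)*(-36))*(-16 - 21) = (-34*(-½)*(-36))*(-37) = (17*(-36))*(-37) = -612*(-37) = 22644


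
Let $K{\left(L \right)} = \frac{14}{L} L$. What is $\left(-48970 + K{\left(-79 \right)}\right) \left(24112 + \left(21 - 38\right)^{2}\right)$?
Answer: $-1194575356$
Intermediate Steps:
$K{\left(L \right)} = 14$
$\left(-48970 + K{\left(-79 \right)}\right) \left(24112 + \left(21 - 38\right)^{2}\right) = \left(-48970 + 14\right) \left(24112 + \left(21 - 38\right)^{2}\right) = - 48956 \left(24112 + \left(-17\right)^{2}\right) = - 48956 \left(24112 + 289\right) = \left(-48956\right) 24401 = -1194575356$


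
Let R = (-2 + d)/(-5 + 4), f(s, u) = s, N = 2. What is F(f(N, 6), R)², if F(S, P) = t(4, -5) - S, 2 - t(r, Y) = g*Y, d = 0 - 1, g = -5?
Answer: 625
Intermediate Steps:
d = -1
R = 3 (R = (-2 - 1)/(-5 + 4) = -3/(-1) = -3*(-1) = 3)
t(r, Y) = 2 + 5*Y (t(r, Y) = 2 - (-5)*Y = 2 + 5*Y)
F(S, P) = -23 - S (F(S, P) = (2 + 5*(-5)) - S = (2 - 25) - S = -23 - S)
F(f(N, 6), R)² = (-23 - 1*2)² = (-23 - 2)² = (-25)² = 625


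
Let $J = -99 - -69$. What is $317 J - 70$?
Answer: $-9580$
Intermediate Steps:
$J = -30$ ($J = -99 + 69 = -30$)
$317 J - 70 = 317 \left(-30\right) - 70 = -9510 - 70 = -9580$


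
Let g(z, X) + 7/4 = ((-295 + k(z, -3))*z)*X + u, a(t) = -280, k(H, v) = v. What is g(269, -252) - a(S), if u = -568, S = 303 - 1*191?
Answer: 80802137/4 ≈ 2.0201e+7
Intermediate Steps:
S = 112 (S = 303 - 191 = 112)
g(z, X) = -2279/4 - 298*X*z (g(z, X) = -7/4 + (((-295 - 3)*z)*X - 568) = -7/4 + ((-298*z)*X - 568) = -7/4 + (-298*X*z - 568) = -7/4 + (-568 - 298*X*z) = -2279/4 - 298*X*z)
g(269, -252) - a(S) = (-2279/4 - 298*(-252)*269) - 1*(-280) = (-2279/4 + 20200824) + 280 = 80801017/4 + 280 = 80802137/4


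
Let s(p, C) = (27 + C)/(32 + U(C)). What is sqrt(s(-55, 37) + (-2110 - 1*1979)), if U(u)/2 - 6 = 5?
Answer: I*sqrt(331113)/9 ≈ 63.936*I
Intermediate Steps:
U(u) = 22 (U(u) = 12 + 2*5 = 12 + 10 = 22)
s(p, C) = 1/2 + C/54 (s(p, C) = (27 + C)/(32 + 22) = (27 + C)/54 = (27 + C)*(1/54) = 1/2 + C/54)
sqrt(s(-55, 37) + (-2110 - 1*1979)) = sqrt((1/2 + (1/54)*37) + (-2110 - 1*1979)) = sqrt((1/2 + 37/54) + (-2110 - 1979)) = sqrt(32/27 - 4089) = sqrt(-110371/27) = I*sqrt(331113)/9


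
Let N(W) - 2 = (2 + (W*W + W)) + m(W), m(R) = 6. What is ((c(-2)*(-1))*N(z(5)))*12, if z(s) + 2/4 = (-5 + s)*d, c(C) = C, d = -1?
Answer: 234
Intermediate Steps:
z(s) = 9/2 - s (z(s) = -1/2 + (-5 + s)*(-1) = -1/2 + (5 - s) = 9/2 - s)
N(W) = 10 + W + W**2 (N(W) = 2 + ((2 + (W*W + W)) + 6) = 2 + ((2 + (W**2 + W)) + 6) = 2 + ((2 + (W + W**2)) + 6) = 2 + ((2 + W + W**2) + 6) = 2 + (8 + W + W**2) = 10 + W + W**2)
((c(-2)*(-1))*N(z(5)))*12 = ((-2*(-1))*(10 + (9/2 - 1*5) + (9/2 - 1*5)**2))*12 = (2*(10 + (9/2 - 5) + (9/2 - 5)**2))*12 = (2*(10 - 1/2 + (-1/2)**2))*12 = (2*(10 - 1/2 + 1/4))*12 = (2*(39/4))*12 = (39/2)*12 = 234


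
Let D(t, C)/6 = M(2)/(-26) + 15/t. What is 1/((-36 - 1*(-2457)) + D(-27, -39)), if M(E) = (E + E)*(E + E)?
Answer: 39/94145 ≈ 0.00041425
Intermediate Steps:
M(E) = 4*E**2 (M(E) = (2*E)*(2*E) = 4*E**2)
D(t, C) = -48/13 + 90/t (D(t, C) = 6*((4*2**2)/(-26) + 15/t) = 6*((4*4)*(-1/26) + 15/t) = 6*(16*(-1/26) + 15/t) = 6*(-8/13 + 15/t) = -48/13 + 90/t)
1/((-36 - 1*(-2457)) + D(-27, -39)) = 1/((-36 - 1*(-2457)) + (-48/13 + 90/(-27))) = 1/((-36 + 2457) + (-48/13 + 90*(-1/27))) = 1/(2421 + (-48/13 - 10/3)) = 1/(2421 - 274/39) = 1/(94145/39) = 39/94145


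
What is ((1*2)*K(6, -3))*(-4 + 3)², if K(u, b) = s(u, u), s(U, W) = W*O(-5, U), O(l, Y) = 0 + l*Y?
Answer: -360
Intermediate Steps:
O(l, Y) = Y*l (O(l, Y) = 0 + Y*l = Y*l)
s(U, W) = -5*U*W (s(U, W) = W*(U*(-5)) = W*(-5*U) = -5*U*W)
K(u, b) = -5*u² (K(u, b) = -5*u*u = -5*u²)
((1*2)*K(6, -3))*(-4 + 3)² = ((1*2)*(-5*6²))*(-4 + 3)² = (2*(-5*36))*(-1)² = (2*(-180))*1 = -360*1 = -360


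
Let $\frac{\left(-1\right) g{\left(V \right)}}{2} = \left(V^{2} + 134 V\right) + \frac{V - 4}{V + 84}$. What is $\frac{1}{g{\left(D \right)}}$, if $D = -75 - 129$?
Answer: $- \frac{15}{428452} \approx -3.501 \cdot 10^{-5}$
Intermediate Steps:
$D = -204$
$g{\left(V \right)} = - 268 V - 2 V^{2} - \frac{2 \left(-4 + V\right)}{84 + V}$ ($g{\left(V \right)} = - 2 \left(\left(V^{2} + 134 V\right) + \frac{V - 4}{V + 84}\right) = - 2 \left(\left(V^{2} + 134 V\right) + \frac{-4 + V}{84 + V}\right) = - 2 \left(V^{2} + 134 V + \frac{-4 + V}{84 + V}\right) = - 268 V - 2 V^{2} - \frac{2 \left(-4 + V\right)}{84 + V}$)
$\frac{1}{g{\left(D \right)}} = \frac{1}{2 \frac{1}{84 - 204} \left(4 - \left(-204\right)^{3} - -2296428 - 218 \left(-204\right)^{2}\right)} = \frac{1}{2 \frac{1}{-120} \left(4 - -8489664 + 2296428 - 9072288\right)} = \frac{1}{2 \left(- \frac{1}{120}\right) \left(4 + 8489664 + 2296428 - 9072288\right)} = \frac{1}{2 \left(- \frac{1}{120}\right) 1713808} = \frac{1}{- \frac{428452}{15}} = - \frac{15}{428452}$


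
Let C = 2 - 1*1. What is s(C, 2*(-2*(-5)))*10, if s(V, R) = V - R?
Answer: -190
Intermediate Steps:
C = 1 (C = 2 - 1 = 1)
s(C, 2*(-2*(-5)))*10 = (1 - 2*(-2*(-5)))*10 = (1 - 2*10)*10 = (1 - 1*20)*10 = (1 - 20)*10 = -19*10 = -190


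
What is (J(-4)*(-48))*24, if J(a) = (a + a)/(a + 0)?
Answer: -2304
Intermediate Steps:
J(a) = 2 (J(a) = (2*a)/a = 2)
(J(-4)*(-48))*24 = (2*(-48))*24 = -96*24 = -2304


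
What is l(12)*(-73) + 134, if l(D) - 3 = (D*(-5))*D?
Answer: 52475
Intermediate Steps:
l(D) = 3 - 5*D² (l(D) = 3 + (D*(-5))*D = 3 + (-5*D)*D = 3 - 5*D²)
l(12)*(-73) + 134 = (3 - 5*12²)*(-73) + 134 = (3 - 5*144)*(-73) + 134 = (3 - 720)*(-73) + 134 = -717*(-73) + 134 = 52341 + 134 = 52475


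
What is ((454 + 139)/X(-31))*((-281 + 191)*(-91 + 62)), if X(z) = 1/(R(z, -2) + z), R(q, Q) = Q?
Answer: -51075090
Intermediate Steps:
X(z) = 1/(-2 + z)
((454 + 139)/X(-31))*((-281 + 191)*(-91 + 62)) = ((454 + 139)/(1/(-2 - 31)))*((-281 + 191)*(-91 + 62)) = (593/(1/(-33)))*(-90*(-29)) = (593/(-1/33))*2610 = (593*(-33))*2610 = -19569*2610 = -51075090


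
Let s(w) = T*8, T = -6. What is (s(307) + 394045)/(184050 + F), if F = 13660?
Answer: 393997/197710 ≈ 1.9928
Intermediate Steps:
s(w) = -48 (s(w) = -6*8 = -48)
(s(307) + 394045)/(184050 + F) = (-48 + 394045)/(184050 + 13660) = 393997/197710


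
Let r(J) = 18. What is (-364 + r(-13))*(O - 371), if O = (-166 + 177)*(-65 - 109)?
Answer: 790610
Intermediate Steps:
O = -1914 (O = 11*(-174) = -1914)
(-364 + r(-13))*(O - 371) = (-364 + 18)*(-1914 - 371) = -346*(-2285) = 790610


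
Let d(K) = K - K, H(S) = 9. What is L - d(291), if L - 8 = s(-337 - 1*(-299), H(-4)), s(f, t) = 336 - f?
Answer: 382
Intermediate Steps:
d(K) = 0
L = 382 (L = 8 + (336 - (-337 - 1*(-299))) = 8 + (336 - (-337 + 299)) = 8 + (336 - 1*(-38)) = 8 + (336 + 38) = 8 + 374 = 382)
L - d(291) = 382 - 1*0 = 382 + 0 = 382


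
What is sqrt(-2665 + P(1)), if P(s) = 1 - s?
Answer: I*sqrt(2665) ≈ 51.624*I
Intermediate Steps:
sqrt(-2665 + P(1)) = sqrt(-2665 + (1 - 1*1)) = sqrt(-2665 + (1 - 1)) = sqrt(-2665 + 0) = sqrt(-2665) = I*sqrt(2665)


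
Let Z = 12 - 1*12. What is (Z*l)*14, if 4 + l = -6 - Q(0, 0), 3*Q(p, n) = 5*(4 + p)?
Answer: 0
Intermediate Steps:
Q(p, n) = 20/3 + 5*p/3 (Q(p, n) = (5*(4 + p))/3 = (20 + 5*p)/3 = 20/3 + 5*p/3)
Z = 0 (Z = 12 - 12 = 0)
l = -50/3 (l = -4 + (-6 - (20/3 + (5/3)*0)) = -4 + (-6 - (20/3 + 0)) = -4 + (-6 - 1*20/3) = -4 + (-6 - 20/3) = -4 - 38/3 = -50/3 ≈ -16.667)
(Z*l)*14 = (0*(-50/3))*14 = 0*14 = 0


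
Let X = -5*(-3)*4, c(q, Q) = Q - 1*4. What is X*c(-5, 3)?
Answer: -60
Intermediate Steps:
c(q, Q) = -4 + Q (c(q, Q) = Q - 4 = -4 + Q)
X = 60 (X = 15*4 = 60)
X*c(-5, 3) = 60*(-4 + 3) = 60*(-1) = -60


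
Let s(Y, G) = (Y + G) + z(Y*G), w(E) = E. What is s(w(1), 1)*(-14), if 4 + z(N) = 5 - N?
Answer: -28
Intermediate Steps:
z(N) = 1 - N (z(N) = -4 + (5 - N) = 1 - N)
s(Y, G) = 1 + G + Y - G*Y (s(Y, G) = (Y + G) + (1 - Y*G) = (G + Y) + (1 - G*Y) = 1 + G + Y - G*Y)
s(w(1), 1)*(-14) = (1 + 1 + 1 - 1*1*1)*(-14) = (1 + 1 + 1 - 1)*(-14) = 2*(-14) = -28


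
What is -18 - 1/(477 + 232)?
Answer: -12763/709 ≈ -18.001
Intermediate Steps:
-18 - 1/(477 + 232) = -18 - 1/709 = -12763/709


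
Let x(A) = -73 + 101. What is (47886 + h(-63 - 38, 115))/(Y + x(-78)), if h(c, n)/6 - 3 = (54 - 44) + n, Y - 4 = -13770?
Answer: -24327/6869 ≈ -3.5416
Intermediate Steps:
Y = -13766 (Y = 4 - 13770 = -13766)
x(A) = 28
h(c, n) = 78 + 6*n (h(c, n) = 18 + 6*((54 - 44) + n) = 18 + 6*(10 + n) = 18 + (60 + 6*n) = 78 + 6*n)
(47886 + h(-63 - 38, 115))/(Y + x(-78)) = (47886 + (78 + 6*115))/(-13766 + 28) = (47886 + (78 + 690))/(-13738) = (47886 + 768)*(-1/13738) = 48654*(-1/13738) = -24327/6869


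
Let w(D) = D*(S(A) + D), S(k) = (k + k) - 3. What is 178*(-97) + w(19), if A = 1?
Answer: -16924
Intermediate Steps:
S(k) = -3 + 2*k (S(k) = 2*k - 3 = -3 + 2*k)
w(D) = D*(-1 + D) (w(D) = D*((-3 + 2*1) + D) = D*((-3 + 2) + D) = D*(-1 + D))
178*(-97) + w(19) = 178*(-97) + 19*(-1 + 19) = -17266 + 19*18 = -17266 + 342 = -16924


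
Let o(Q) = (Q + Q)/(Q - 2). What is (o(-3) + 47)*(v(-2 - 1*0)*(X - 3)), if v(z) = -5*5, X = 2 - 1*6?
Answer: 8435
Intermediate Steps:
o(Q) = 2*Q/(-2 + Q) (o(Q) = (2*Q)/(-2 + Q) = 2*Q/(-2 + Q))
X = -4 (X = 2 - 6 = -4)
v(z) = -25
(o(-3) + 47)*(v(-2 - 1*0)*(X - 3)) = (2*(-3)/(-2 - 3) + 47)*(-25*(-4 - 3)) = (2*(-3)/(-5) + 47)*(-25*(-7)) = (2*(-3)*(-⅕) + 47)*175 = (6/5 + 47)*175 = (241/5)*175 = 8435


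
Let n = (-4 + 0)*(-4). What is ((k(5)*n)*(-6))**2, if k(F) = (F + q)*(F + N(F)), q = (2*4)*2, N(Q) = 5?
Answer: 406425600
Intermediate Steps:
q = 16 (q = 8*2 = 16)
n = 16 (n = -4*(-4) = 16)
k(F) = (5 + F)*(16 + F) (k(F) = (F + 16)*(F + 5) = (16 + F)*(5 + F) = (5 + F)*(16 + F))
((k(5)*n)*(-6))**2 = (((80 + 5**2 + 21*5)*16)*(-6))**2 = (((80 + 25 + 105)*16)*(-6))**2 = ((210*16)*(-6))**2 = (3360*(-6))**2 = (-20160)**2 = 406425600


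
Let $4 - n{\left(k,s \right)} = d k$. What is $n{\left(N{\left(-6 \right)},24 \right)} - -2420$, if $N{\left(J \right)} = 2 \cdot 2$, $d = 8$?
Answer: $2392$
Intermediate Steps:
$N{\left(J \right)} = 4$
$n{\left(k,s \right)} = 4 - 8 k$
$n{\left(N{\left(-6 \right)},24 \right)} - -2420 = \left(4 - 32\right) - -2420 = \left(4 - 32\right) + 2420 = -28 + 2420 = 2392$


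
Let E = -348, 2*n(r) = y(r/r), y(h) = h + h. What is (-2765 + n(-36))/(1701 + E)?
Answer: -2764/1353 ≈ -2.0429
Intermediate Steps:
y(h) = 2*h
n(r) = 1 (n(r) = (2*(r/r))/2 = (2*1)/2 = (½)*2 = 1)
(-2765 + n(-36))/(1701 + E) = (-2765 + 1)/(1701 - 348) = -2764/1353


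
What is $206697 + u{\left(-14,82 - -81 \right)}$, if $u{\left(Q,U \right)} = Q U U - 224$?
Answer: $-165493$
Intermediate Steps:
$u{\left(Q,U \right)} = -224 + Q U^{2}$ ($u{\left(Q,U \right)} = Q U^{2} - 224 = -224 + Q U^{2}$)
$206697 + u{\left(-14,82 - -81 \right)} = 206697 - \left(224 + 14 \left(82 - -81\right)^{2}\right) = 206697 - \left(224 + 14 \left(82 + 81\right)^{2}\right) = 206697 - \left(224 + 14 \cdot 163^{2}\right) = 206697 - 372190 = -165493$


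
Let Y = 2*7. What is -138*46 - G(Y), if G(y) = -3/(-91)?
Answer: -577671/91 ≈ -6348.0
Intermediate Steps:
Y = 14
G(y) = 3/91 (G(y) = -3*(-1/91) = 3/91)
-138*46 - G(Y) = -138*46 - 1*3/91 = -6348 - 3/91 = -577671/91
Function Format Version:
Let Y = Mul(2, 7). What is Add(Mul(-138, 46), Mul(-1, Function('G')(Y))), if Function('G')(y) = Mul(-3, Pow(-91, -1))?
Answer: Rational(-577671, 91) ≈ -6348.0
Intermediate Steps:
Y = 14
Function('G')(y) = Rational(3, 91) (Function('G')(y) = Mul(-3, Rational(-1, 91)) = Rational(3, 91))
Add(Mul(-138, 46), Mul(-1, Function('G')(Y))) = Add(Mul(-138, 46), Mul(-1, Rational(3, 91))) = Add(-6348, Rational(-3, 91)) = Rational(-577671, 91)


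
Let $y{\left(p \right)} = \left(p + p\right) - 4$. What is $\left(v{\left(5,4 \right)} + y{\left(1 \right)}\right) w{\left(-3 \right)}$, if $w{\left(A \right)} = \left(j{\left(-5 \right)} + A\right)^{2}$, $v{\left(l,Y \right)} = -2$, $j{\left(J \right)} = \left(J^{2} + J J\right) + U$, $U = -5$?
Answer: $-7056$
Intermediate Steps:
$j{\left(J \right)} = -5 + 2 J^{2}$ ($j{\left(J \right)} = \left(J^{2} + J J\right) - 5 = \left(J^{2} + J^{2}\right) - 5 = 2 J^{2} - 5 = -5 + 2 J^{2}$)
$y{\left(p \right)} = -4 + 2 p$ ($y{\left(p \right)} = 2 p - 4 = -4 + 2 p$)
$w{\left(A \right)} = \left(45 + A\right)^{2}$ ($w{\left(A \right)} = \left(\left(-5 + 2 \left(-5\right)^{2}\right) + A\right)^{2} = \left(\left(-5 + 2 \cdot 25\right) + A\right)^{2} = \left(\left(-5 + 50\right) + A\right)^{2} = \left(45 + A\right)^{2}$)
$\left(v{\left(5,4 \right)} + y{\left(1 \right)}\right) w{\left(-3 \right)} = \left(-2 + \left(-4 + 2 \cdot 1\right)\right) \left(45 - 3\right)^{2} = \left(-2 + \left(-4 + 2\right)\right) 42^{2} = \left(-2 - 2\right) 1764 = \left(-4\right) 1764 = -7056$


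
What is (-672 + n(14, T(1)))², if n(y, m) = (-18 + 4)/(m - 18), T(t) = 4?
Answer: 450241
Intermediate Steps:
n(y, m) = -14/(-18 + m)
(-672 + n(14, T(1)))² = (-672 - 14/(-18 + 4))² = (-672 - 14/(-14))² = (-672 - 14*(-1/14))² = (-672 + 1)² = (-671)² = 450241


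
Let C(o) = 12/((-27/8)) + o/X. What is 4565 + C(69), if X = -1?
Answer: 40432/9 ≈ 4492.4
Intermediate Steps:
C(o) = -32/9 - o (C(o) = 12/((-27/8)) + o/(-1) = 12/((-27*⅛)) + o*(-1) = 12/(-27/8) - o = 12*(-8/27) - o = -32/9 - o)
4565 + C(69) = 4565 + (-32/9 - 1*69) = 4565 + (-32/9 - 69) = 4565 - 653/9 = 40432/9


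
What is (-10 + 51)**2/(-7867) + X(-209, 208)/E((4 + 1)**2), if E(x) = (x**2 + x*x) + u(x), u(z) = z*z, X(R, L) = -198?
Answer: -1569847/4916875 ≈ -0.31928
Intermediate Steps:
u(z) = z**2
E(x) = 3*x**2 (E(x) = (x**2 + x*x) + x**2 = (x**2 + x**2) + x**2 = 2*x**2 + x**2 = 3*x**2)
(-10 + 51)**2/(-7867) + X(-209, 208)/E((4 + 1)**2) = (-10 + 51)**2/(-7867) - 198*1/(3*(4 + 1)**4) = 41**2*(-1/7867) - 198/(3*(5**2)**2) = 1681*(-1/7867) - 198/(3*25**2) = -1681/7867 - 198/(3*625) = -1681/7867 - 198/1875 = -1681/7867 - 198*1/1875 = -1681/7867 - 66/625 = -1569847/4916875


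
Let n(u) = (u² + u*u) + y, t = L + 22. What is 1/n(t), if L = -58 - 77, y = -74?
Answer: 1/25464 ≈ 3.9271e-5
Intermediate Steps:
L = -135
t = -113 (t = -135 + 22 = -113)
n(u) = -74 + 2*u² (n(u) = (u² + u*u) - 74 = (u² + u²) - 74 = 2*u² - 74 = -74 + 2*u²)
1/n(t) = 1/(-74 + 2*(-113)²) = 1/(-74 + 2*12769) = 1/(-74 + 25538) = 1/25464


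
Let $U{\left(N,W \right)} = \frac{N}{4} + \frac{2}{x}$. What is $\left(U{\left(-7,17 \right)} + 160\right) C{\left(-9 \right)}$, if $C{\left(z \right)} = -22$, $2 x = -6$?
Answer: $- \frac{20801}{6} \approx -3466.8$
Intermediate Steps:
$x = -3$ ($x = \frac{1}{2} \left(-6\right) = -3$)
$U{\left(N,W \right)} = - \frac{2}{3} + \frac{N}{4}$ ($U{\left(N,W \right)} = \frac{N}{4} + \frac{2}{-3} = N \frac{1}{4} + 2 \left(- \frac{1}{3}\right) = \frac{N}{4} - \frac{2}{3} = - \frac{2}{3} + \frac{N}{4}$)
$\left(U{\left(-7,17 \right)} + 160\right) C{\left(-9 \right)} = \left(\left(- \frac{2}{3} + \frac{1}{4} \left(-7\right)\right) + 160\right) \left(-22\right) = \left(\left(- \frac{2}{3} - \frac{7}{4}\right) + 160\right) \left(-22\right) = \left(- \frac{29}{12} + 160\right) \left(-22\right) = \frac{1891}{12} \left(-22\right) = - \frac{20801}{6}$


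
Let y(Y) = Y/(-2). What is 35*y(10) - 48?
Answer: -223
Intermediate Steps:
y(Y) = -Y/2 (y(Y) = Y*(-½) = -Y/2)
35*y(10) - 48 = 35*(-½*10) - 48 = 35*(-5) - 48 = -175 - 48 = -223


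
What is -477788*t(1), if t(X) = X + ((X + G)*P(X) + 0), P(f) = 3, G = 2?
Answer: -4777880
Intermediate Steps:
t(X) = 6 + 4*X (t(X) = X + ((X + 2)*3 + 0) = X + ((2 + X)*3 + 0) = X + ((6 + 3*X) + 0) = X + (6 + 3*X) = 6 + 4*X)
-477788*t(1) = -477788*(6 + 4*1) = -477788*(6 + 4) = -477788*10 = -4777880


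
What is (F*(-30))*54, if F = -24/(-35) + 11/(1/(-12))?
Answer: 1489104/7 ≈ 2.1273e+5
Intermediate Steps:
F = -4596/35 (F = -24*(-1/35) + 11/(-1/12) = 24/35 + 11*(-12) = 24/35 - 132 = -4596/35 ≈ -131.31)
(F*(-30))*54 = -4596/35*(-30)*54 = (27576/7)*54 = 1489104/7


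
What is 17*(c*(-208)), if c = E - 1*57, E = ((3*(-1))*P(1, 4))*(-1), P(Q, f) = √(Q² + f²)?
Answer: 201552 - 10608*√17 ≈ 1.5781e+5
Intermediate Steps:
E = 3*√17 (E = ((3*(-1))*√(1² + 4²))*(-1) = -3*√(1 + 16)*(-1) = -3*√17*(-1) = 3*√17 ≈ 12.369)
c = -57 + 3*√17 (c = 3*√17 - 1*57 = 3*√17 - 57 = -57 + 3*√17 ≈ -44.631)
17*(c*(-208)) = 17*((-57 + 3*√17)*(-208)) = 17*(11856 - 624*√17) = 201552 - 10608*√17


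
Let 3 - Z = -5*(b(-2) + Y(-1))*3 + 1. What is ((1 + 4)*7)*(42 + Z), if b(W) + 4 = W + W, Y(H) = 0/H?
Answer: -2660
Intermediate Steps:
Y(H) = 0
b(W) = -4 + 2*W (b(W) = -4 + (W + W) = -4 + 2*W)
Z = -118 (Z = 3 - (-5*((-4 + 2*(-2)) + 0)*3 + 1) = 3 - (-5*((-4 - 4) + 0)*3 + 1) = 3 - (-5*(-8 + 0)*3 + 1) = 3 - (-5*(-8)*3 + 1) = 3 - (40*3 + 1) = 3 - (120 + 1) = 3 - 1*121 = 3 - 121 = -118)
((1 + 4)*7)*(42 + Z) = ((1 + 4)*7)*(42 - 118) = (5*7)*(-76) = 35*(-76) = -2660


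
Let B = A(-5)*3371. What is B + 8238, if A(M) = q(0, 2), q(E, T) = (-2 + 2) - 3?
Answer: -1875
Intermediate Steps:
q(E, T) = -3 (q(E, T) = 0 - 3 = -3)
A(M) = -3
B = -10113 (B = -3*3371 = -10113)
B + 8238 = -10113 + 8238 = -1875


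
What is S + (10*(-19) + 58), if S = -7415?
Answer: -7547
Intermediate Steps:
S + (10*(-19) + 58) = -7415 + (10*(-19) + 58) = -7415 + (-190 + 58) = -7415 - 132 = -7547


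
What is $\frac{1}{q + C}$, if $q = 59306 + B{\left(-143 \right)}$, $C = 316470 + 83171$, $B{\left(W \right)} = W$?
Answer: $\frac{1}{458804} \approx 2.1796 \cdot 10^{-6}$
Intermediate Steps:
$C = 399641$
$q = 59163$ ($q = 59306 - 143 = 59163$)
$\frac{1}{q + C} = \frac{1}{59163 + 399641} = \frac{1}{458804}$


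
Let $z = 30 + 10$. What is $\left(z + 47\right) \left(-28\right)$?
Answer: $-2436$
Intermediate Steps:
$z = 40$
$\left(z + 47\right) \left(-28\right) = \left(40 + 47\right) \left(-28\right) = 87 \left(-28\right) = -2436$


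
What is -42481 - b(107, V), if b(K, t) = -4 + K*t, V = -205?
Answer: -20542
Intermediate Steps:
-42481 - b(107, V) = -42481 - (-4 + 107*(-205)) = -42481 - (-4 - 21935) = -42481 - 1*(-21939) = -42481 + 21939 = -20542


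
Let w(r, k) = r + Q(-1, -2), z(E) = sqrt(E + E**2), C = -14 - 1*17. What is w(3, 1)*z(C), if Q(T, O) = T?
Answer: 2*sqrt(930) ≈ 60.992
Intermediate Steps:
C = -31 (C = -14 - 17 = -31)
w(r, k) = -1 + r (w(r, k) = r - 1 = -1 + r)
w(3, 1)*z(C) = (-1 + 3)*sqrt(-31*(1 - 31)) = 2*sqrt(-31*(-30)) = 2*sqrt(930)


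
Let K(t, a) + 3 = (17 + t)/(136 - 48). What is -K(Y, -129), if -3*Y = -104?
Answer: 637/264 ≈ 2.4129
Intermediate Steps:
Y = 104/3 (Y = -1/3*(-104) = 104/3 ≈ 34.667)
K(t, a) = -247/88 + t/88 (K(t, a) = -3 + (17 + t)/(136 - 48) = -3 + (17 + t)/88 = -3 + (17 + t)*(1/88) = -3 + (17/88 + t/88) = -247/88 + t/88)
-K(Y, -129) = -(-247/88 + (1/88)*(104/3)) = -(-247/88 + 13/33) = -1*(-637/264) = 637/264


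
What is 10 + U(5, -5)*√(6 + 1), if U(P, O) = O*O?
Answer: 10 + 25*√7 ≈ 76.144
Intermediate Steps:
U(P, O) = O²
10 + U(5, -5)*√(6 + 1) = 10 + (-5)²*√(6 + 1) = 10 + 25*√7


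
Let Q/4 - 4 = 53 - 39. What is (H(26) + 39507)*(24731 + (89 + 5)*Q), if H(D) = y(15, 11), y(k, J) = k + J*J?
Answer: 1248714857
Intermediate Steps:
Q = 72 (Q = 16 + 4*(53 - 39) = 16 + 4*14 = 16 + 56 = 72)
y(k, J) = k + J²
H(D) = 136 (H(D) = 15 + 11² = 15 + 121 = 136)
(H(26) + 39507)*(24731 + (89 + 5)*Q) = (136 + 39507)*(24731 + (89 + 5)*72) = 39643*(24731 + 94*72) = 39643*(24731 + 6768) = 39643*31499 = 1248714857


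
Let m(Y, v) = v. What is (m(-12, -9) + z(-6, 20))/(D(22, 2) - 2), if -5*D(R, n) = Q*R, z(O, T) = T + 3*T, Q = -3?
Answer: 355/56 ≈ 6.3393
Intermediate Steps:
z(O, T) = 4*T
D(R, n) = 3*R/5 (D(R, n) = -(-3)*R/5 = 3*R/5)
(m(-12, -9) + z(-6, 20))/(D(22, 2) - 2) = (-9 + 4*20)/((⅗)*22 - 2) = (-9 + 80)/(66/5 - 2) = 71/(56/5) = 71*(5/56) = 355/56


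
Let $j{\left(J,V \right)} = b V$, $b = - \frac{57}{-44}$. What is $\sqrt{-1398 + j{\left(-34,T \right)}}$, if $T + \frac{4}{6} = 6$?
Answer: $\frac{i \sqrt{168322}}{11} \approx 37.297 i$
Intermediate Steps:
$b = \frac{57}{44}$ ($b = \left(-57\right) \left(- \frac{1}{44}\right) = \frac{57}{44} \approx 1.2955$)
$T = \frac{16}{3}$ ($T = - \frac{2}{3} + 6 = \frac{16}{3} \approx 5.3333$)
$j{\left(J,V \right)} = \frac{57 V}{44}$
$\sqrt{-1398 + j{\left(-34,T \right)}} = \sqrt{-1398 + \frac{57}{44} \cdot \frac{16}{3}} = \sqrt{-1398 + \frac{76}{11}} = \sqrt{- \frac{15302}{11}} = \frac{i \sqrt{168322}}{11}$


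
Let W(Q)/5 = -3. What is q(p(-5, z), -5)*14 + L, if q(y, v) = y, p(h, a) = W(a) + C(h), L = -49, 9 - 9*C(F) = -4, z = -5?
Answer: -2149/9 ≈ -238.78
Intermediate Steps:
W(Q) = -15 (W(Q) = 5*(-3) = -15)
C(F) = 13/9 (C(F) = 1 - ⅑*(-4) = 1 + 4/9 = 13/9)
p(h, a) = -122/9 (p(h, a) = -15 + 13/9 = -122/9)
q(p(-5, z), -5)*14 + L = -122/9*14 - 49 = -1708/9 - 49 = -2149/9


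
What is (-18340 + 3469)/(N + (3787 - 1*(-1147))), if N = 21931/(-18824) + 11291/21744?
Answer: -58527259344/19416024581 ≈ -3.0144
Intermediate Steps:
N = -2541595/3935664 (N = 21931*(-1/18824) + 11291*(1/21744) = -1687/1448 + 11291/21744 = -2541595/3935664 ≈ -0.64579)
(-18340 + 3469)/(N + (3787 - 1*(-1147))) = (-18340 + 3469)/(-2541595/3935664 + (3787 - 1*(-1147))) = -14871/(-2541595/3935664 + (3787 + 1147)) = -14871/(-2541595/3935664 + 4934) = -14871/19416024581/3935664 = -14871*3935664/19416024581 = -58527259344/19416024581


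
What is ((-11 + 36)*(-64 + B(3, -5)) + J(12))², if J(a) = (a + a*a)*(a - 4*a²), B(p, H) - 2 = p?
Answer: 8002912681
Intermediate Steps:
B(p, H) = 2 + p
J(a) = (a + a²)*(a - 4*a²)
((-11 + 36)*(-64 + B(3, -5)) + J(12))² = ((-11 + 36)*(-64 + (2 + 3)) + 12²*(1 - 4*12² - 3*12))² = (25*(-64 + 5) + 144*(1 - 4*144 - 36))² = (25*(-59) + 144*(1 - 576 - 36))² = (-1475 + 144*(-611))² = (-1475 - 87984)² = (-89459)² = 8002912681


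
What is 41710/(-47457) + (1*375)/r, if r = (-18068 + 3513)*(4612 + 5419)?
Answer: -1217945611385/1385755837137 ≈ -0.87890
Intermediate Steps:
r = -146001205 (r = -14555*10031 = -146001205)
41710/(-47457) + (1*375)/r = 41710/(-47457) + (1*375)/(-146001205) = 41710*(-1/47457) + 375*(-1/146001205) = -41710/47457 - 75/29200241 = -1217945611385/1385755837137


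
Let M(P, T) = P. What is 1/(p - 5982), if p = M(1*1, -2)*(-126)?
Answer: -1/6108 ≈ -0.00016372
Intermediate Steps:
p = -126 (p = (1*1)*(-126) = 1*(-126) = -126)
1/(p - 5982) = 1/(-126 - 5982) = 1/(-6108) = -1/6108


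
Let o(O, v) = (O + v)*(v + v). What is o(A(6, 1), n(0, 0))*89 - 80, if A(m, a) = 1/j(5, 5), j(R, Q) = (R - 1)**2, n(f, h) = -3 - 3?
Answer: 25045/4 ≈ 6261.3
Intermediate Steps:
n(f, h) = -6
j(R, Q) = (-1 + R)**2
A(m, a) = 1/16 (A(m, a) = 1/((-1 + 5)**2) = 1/(4**2) = 1/16)
o(O, v) = 2*v*(O + v) (o(O, v) = (O + v)*(2*v) = 2*v*(O + v))
o(A(6, 1), n(0, 0))*89 - 80 = (2*(-6)*(1/16 - 6))*89 - 80 = (2*(-6)*(-95/16))*89 - 80 = (285/4)*89 - 80 = 25365/4 - 80 = 25045/4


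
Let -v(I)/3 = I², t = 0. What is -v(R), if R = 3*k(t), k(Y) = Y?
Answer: 0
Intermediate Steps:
R = 0 (R = 3*0 = 0)
v(I) = -3*I²
-v(R) = -(-3)*0² = -(-3)*0 = -1*0 = 0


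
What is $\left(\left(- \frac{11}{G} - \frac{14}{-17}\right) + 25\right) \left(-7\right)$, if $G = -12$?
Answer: $- \frac{38185}{204} \approx -187.18$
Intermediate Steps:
$\left(\left(- \frac{11}{G} - \frac{14}{-17}\right) + 25\right) \left(-7\right) = \left(\left(- \frac{11}{-12} - \frac{14}{-17}\right) + 25\right) \left(-7\right) = \left(\left(\left(-11\right) \left(- \frac{1}{12}\right) - - \frac{14}{17}\right) + 25\right) \left(-7\right) = \left(\left(\frac{11}{12} + \frac{14}{17}\right) + 25\right) \left(-7\right) = \left(\frac{355}{204} + 25\right) \left(-7\right) = \frac{5455}{204} \left(-7\right) = - \frac{38185}{204}$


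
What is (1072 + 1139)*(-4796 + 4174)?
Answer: -1375242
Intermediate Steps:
(1072 + 1139)*(-4796 + 4174) = 2211*(-622) = -1375242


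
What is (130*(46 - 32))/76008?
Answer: 455/19002 ≈ 0.023945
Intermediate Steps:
(130*(46 - 32))/76008 = (130*14)*(1/76008) = 1820*(1/76008) = 455/19002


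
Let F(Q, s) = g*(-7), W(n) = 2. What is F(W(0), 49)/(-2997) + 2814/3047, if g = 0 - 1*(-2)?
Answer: 8476216/9131859 ≈ 0.92820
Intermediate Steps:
g = 2 (g = 0 + 2 = 2)
F(Q, s) = -14 (F(Q, s) = 2*(-7) = -14)
F(W(0), 49)/(-2997) + 2814/3047 = -14/(-2997) + 2814/3047 = -14*(-1/2997) + 2814*(1/3047) = 14/2997 + 2814/3047 = 8476216/9131859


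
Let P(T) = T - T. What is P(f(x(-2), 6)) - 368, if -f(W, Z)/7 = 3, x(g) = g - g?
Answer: -368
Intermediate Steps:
x(g) = 0
f(W, Z) = -21 (f(W, Z) = -7*3 = -21)
P(T) = 0
P(f(x(-2), 6)) - 368 = 0 - 368 = -368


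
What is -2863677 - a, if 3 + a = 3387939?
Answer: -6251613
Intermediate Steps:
a = 3387936 (a = -3 + 3387939 = 3387936)
-2863677 - a = -2863677 - 1*3387936 = -2863677 - 3387936 = -6251613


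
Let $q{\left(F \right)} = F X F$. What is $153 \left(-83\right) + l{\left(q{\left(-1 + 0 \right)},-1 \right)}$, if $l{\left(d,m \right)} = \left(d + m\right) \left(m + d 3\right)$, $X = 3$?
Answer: $-12683$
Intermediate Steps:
$q{\left(F \right)} = 3 F^{2}$ ($q{\left(F \right)} = F 3 F = 3 F F = 3 F^{2}$)
$l{\left(d,m \right)} = \left(d + m\right) \left(m + 3 d\right)$
$153 \left(-83\right) + l{\left(q{\left(-1 + 0 \right)},-1 \right)} = 153 \left(-83\right) + \left(\left(-1\right)^{2} + 3 \left(3 \left(-1 + 0\right)^{2}\right)^{2} + 4 \cdot 3 \left(-1 + 0\right)^{2} \left(-1\right)\right) = -12699 + \left(1 + 3 \left(3 \left(-1\right)^{2}\right)^{2} + 4 \cdot 3 \left(-1\right)^{2} \left(-1\right)\right) = -12699 + \left(1 + 3 \left(3 \cdot 1\right)^{2} + 4 \cdot 3 \cdot 1 \left(-1\right)\right) = -12699 + \left(1 + 3 \cdot 3^{2} + 4 \cdot 3 \left(-1\right)\right) = -12699 + \left(1 + 3 \cdot 9 - 12\right) = -12699 + \left(1 + 27 - 12\right) = -12699 + 16 = -12683$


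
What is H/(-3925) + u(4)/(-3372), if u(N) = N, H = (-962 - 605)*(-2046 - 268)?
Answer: -3056753959/3308775 ≈ -923.83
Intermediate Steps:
H = 3626038 (H = -1567*(-2314) = 3626038)
H/(-3925) + u(4)/(-3372) = 3626038/(-3925) + 4/(-3372) = 3626038*(-1/3925) + 4*(-1/3372) = -3626038/3925 - 1/843 = -3056753959/3308775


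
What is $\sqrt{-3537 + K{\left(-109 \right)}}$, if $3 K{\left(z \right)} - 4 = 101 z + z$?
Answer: $\frac{5 i \sqrt{2607}}{3} \approx 85.098 i$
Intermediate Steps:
$K{\left(z \right)} = \frac{4}{3} + 34 z$ ($K{\left(z \right)} = \frac{4}{3} + \frac{101 z + z}{3} = \frac{4}{3} + \frac{102 z}{3} = \frac{4}{3} + 34 z$)
$\sqrt{-3537 + K{\left(-109 \right)}} = \sqrt{-3537 + \left(\frac{4}{3} + 34 \left(-109\right)\right)} = \sqrt{-3537 + \left(\frac{4}{3} - 3706\right)} = \sqrt{-3537 - \frac{11114}{3}} = \sqrt{- \frac{21725}{3}} = \frac{5 i \sqrt{2607}}{3}$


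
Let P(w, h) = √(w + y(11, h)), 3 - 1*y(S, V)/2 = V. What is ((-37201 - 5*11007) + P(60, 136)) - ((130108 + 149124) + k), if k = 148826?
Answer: -520294 + I*√206 ≈ -5.2029e+5 + 14.353*I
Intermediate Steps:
y(S, V) = 6 - 2*V
P(w, h) = √(6 + w - 2*h) (P(w, h) = √(w + (6 - 2*h)) = √(6 + w - 2*h))
((-37201 - 5*11007) + P(60, 136)) - ((130108 + 149124) + k) = ((-37201 - 5*11007) + √(6 + 60 - 2*136)) - ((130108 + 149124) + 148826) = ((-37201 - 55035) + √(6 + 60 - 272)) - (279232 + 148826) = (-92236 + √(-206)) - 1*428058 = (-92236 + I*√206) - 428058 = -520294 + I*√206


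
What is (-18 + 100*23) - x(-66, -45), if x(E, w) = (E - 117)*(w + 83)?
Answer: 9236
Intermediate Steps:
x(E, w) = (-117 + E)*(83 + w)
(-18 + 100*23) - x(-66, -45) = (-18 + 100*23) - (-9711 - 117*(-45) + 83*(-66) - 66*(-45)) = (-18 + 2300) - (-9711 + 5265 - 5478 + 2970) = 2282 - 1*(-6954) = 2282 + 6954 = 9236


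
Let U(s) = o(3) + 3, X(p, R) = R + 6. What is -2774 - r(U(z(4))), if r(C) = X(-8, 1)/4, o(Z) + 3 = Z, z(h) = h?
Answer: -11103/4 ≈ -2775.8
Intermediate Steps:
o(Z) = -3 + Z
X(p, R) = 6 + R
U(s) = 3 (U(s) = (-3 + 3) + 3 = 0 + 3 = 3)
r(C) = 7/4 (r(C) = (6 + 1)/4 = 7*(¼) = 7/4)
-2774 - r(U(z(4))) = -2774 - 1*7/4 = -2774 - 7/4 = -11103/4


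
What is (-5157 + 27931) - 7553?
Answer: 15221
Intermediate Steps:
(-5157 + 27931) - 7553 = 22774 - 7553 = 15221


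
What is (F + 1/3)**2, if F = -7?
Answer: 400/9 ≈ 44.444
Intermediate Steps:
(F + 1/3)**2 = (-7 + 1/3)**2 = (-20/3)**2 = 400/9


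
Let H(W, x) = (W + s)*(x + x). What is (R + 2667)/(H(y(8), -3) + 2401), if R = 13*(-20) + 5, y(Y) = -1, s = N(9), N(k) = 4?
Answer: 2412/2383 ≈ 1.0122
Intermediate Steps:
s = 4
H(W, x) = 2*x*(4 + W) (H(W, x) = (W + 4)*(x + x) = (4 + W)*(2*x) = 2*x*(4 + W))
R = -255 (R = -260 + 5 = -255)
(R + 2667)/(H(y(8), -3) + 2401) = (-255 + 2667)/(2*(-3)*(4 - 1) + 2401) = 2412/(2*(-3)*3 + 2401) = 2412/(-18 + 2401) = 2412/2383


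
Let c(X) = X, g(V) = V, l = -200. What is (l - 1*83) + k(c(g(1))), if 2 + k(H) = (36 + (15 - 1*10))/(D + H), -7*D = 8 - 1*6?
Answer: -1138/5 ≈ -227.60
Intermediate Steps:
D = -2/7 (D = -(8 - 1*6)/7 = -(8 - 6)/7 = -⅐*2 = -2/7 ≈ -0.28571)
k(H) = -2 + 41/(-2/7 + H) (k(H) = -2 + (36 + (15 - 1*10))/(-2/7 + H) = -2 + (36 + (15 - 10))/(-2/7 + H) = -2 + (36 + 5)/(-2/7 + H) = -2 + 41/(-2/7 + H))
(l - 1*83) + k(c(g(1))) = (-200 - 1*83) + (291 - 14*1)/(-2 + 7*1) = (-200 - 83) + (291 - 14)/(-2 + 7) = -283 + 277/5 = -1138/5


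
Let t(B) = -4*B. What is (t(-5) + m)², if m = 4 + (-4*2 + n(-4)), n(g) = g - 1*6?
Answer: 36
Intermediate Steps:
n(g) = -6 + g (n(g) = g - 6 = -6 + g)
m = -14 (m = 4 + (-4*2 + (-6 - 4)) = 4 + (-8 - 10) = 4 - 18 = -14)
(t(-5) + m)² = (-4*(-5) - 14)² = (20 - 14)² = 6² = 36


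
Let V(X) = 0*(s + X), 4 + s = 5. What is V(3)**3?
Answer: 0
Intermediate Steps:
s = 1 (s = -4 + 5 = 1)
V(X) = 0 (V(X) = 0*(1 + X) = 0)
V(3)**3 = 0**3 = 0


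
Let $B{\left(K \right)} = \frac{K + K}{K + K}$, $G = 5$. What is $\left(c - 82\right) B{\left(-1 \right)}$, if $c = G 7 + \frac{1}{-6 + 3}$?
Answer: $- \frac{142}{3} \approx -47.333$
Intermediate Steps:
$B{\left(K \right)} = 1$ ($B{\left(K \right)} = \frac{2 K}{2 K} = 2 K \frac{1}{2 K} = 1$)
$c = \frac{104}{3}$ ($c = 5 \cdot 7 + \frac{1}{-6 + 3} = 35 + \frac{1}{-3} = 35 - \frac{1}{3} = \frac{104}{3} \approx 34.667$)
$\left(c - 82\right) B{\left(-1 \right)} = \left(\frac{104}{3} - 82\right) 1 = \left(- \frac{142}{3}\right) 1 = - \frac{142}{3}$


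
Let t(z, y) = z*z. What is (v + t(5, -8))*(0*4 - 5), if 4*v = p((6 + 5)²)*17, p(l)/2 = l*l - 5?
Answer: -622155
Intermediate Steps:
t(z, y) = z²
p(l) = -10 + 2*l² (p(l) = 2*(l*l - 5) = 2*(l² - 5) = 2*(-5 + l²) = -10 + 2*l²)
v = 124406 (v = ((-10 + 2*((6 + 5)²)²)*17)/4 = ((-10 + 2*(11²)²)*17)/4 = ((-10 + 2*121²)*17)/4 = ((-10 + 2*14641)*17)/4 = ((-10 + 29282)*17)/4 = (29272*17)/4 = (¼)*497624 = 124406)
(v + t(5, -8))*(0*4 - 5) = (124406 + 5²)*(0*4 - 5) = (124406 + 25)*(0 - 5) = 124431*(-5) = -622155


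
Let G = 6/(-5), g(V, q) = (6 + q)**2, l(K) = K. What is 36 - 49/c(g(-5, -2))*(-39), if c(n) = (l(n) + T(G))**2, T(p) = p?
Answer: 244911/5476 ≈ 44.724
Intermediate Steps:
G = -6/5 (G = 6*(-1/5) = -6/5 ≈ -1.2000)
c(n) = (-6/5 + n)**2 (c(n) = (n - 6/5)**2 = (-6/5 + n)**2)
36 - 49/c(g(-5, -2))*(-39) = 36 - 49*25/(-6 + 5*(6 - 2)**2)**2*(-39) = 36 - 49*25/(-6 + 5*4**2)**2*(-39) = 36 - 49*25/(-6 + 5*16)**2*(-39) = 36 - 49*25/(-6 + 80)**2*(-39) = 36 - 49/((1/25)*74**2)*(-39) = 36 - 49/((1/25)*5476)*(-39) = 36 - 49/5476/25*(-39) = 36 - 49*25/5476*(-39) = 36 - 1225/5476*(-39) = 36 + 47775/5476 = 244911/5476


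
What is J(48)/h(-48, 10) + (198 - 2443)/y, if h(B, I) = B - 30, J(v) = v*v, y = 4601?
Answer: -1795969/59813 ≈ -30.026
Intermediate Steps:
J(v) = v**2
h(B, I) = -30 + B
J(48)/h(-48, 10) + (198 - 2443)/y = 48**2/(-30 - 48) + (198 - 2443)/4601 = 2304/(-78) - 2245*1/4601 = 2304*(-1/78) - 2245/4601 = -384/13 - 2245/4601 = -1795969/59813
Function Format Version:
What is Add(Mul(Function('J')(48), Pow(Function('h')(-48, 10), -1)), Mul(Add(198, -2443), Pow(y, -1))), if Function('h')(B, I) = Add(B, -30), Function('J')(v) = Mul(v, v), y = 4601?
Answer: Rational(-1795969, 59813) ≈ -30.026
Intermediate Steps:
Function('J')(v) = Pow(v, 2)
Function('h')(B, I) = Add(-30, B)
Add(Mul(Function('J')(48), Pow(Function('h')(-48, 10), -1)), Mul(Add(198, -2443), Pow(y, -1))) = Add(Mul(Pow(48, 2), Pow(Add(-30, -48), -1)), Mul(Add(198, -2443), Pow(4601, -1))) = Add(Mul(2304, Pow(-78, -1)), Mul(-2245, Rational(1, 4601))) = Add(Mul(2304, Rational(-1, 78)), Rational(-2245, 4601)) = Add(Rational(-384, 13), Rational(-2245, 4601)) = Rational(-1795969, 59813)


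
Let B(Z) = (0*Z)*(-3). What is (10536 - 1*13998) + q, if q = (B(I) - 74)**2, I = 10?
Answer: 2014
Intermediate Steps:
B(Z) = 0 (B(Z) = 0*(-3) = 0)
q = 5476 (q = (0 - 74)**2 = (-74)**2 = 5476)
(10536 - 1*13998) + q = (10536 - 1*13998) + 5476 = (10536 - 13998) + 5476 = -3462 + 5476 = 2014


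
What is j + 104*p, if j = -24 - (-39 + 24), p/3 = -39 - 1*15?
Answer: -16857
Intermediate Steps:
p = -162 (p = 3*(-39 - 1*15) = 3*(-39 - 15) = 3*(-54) = -162)
j = -9 (j = -24 - 1*(-15) = -24 + 15 = -9)
j + 104*p = -9 + 104*(-162) = -9 - 16848 = -16857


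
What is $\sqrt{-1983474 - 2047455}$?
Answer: $3 i \sqrt{447881} \approx 2007.7 i$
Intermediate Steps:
$\sqrt{-1983474 - 2047455} = \sqrt{-4030929} = 3 i \sqrt{447881}$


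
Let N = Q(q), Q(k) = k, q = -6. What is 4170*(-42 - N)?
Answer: -150120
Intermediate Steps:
N = -6
4170*(-42 - N) = 4170*(-42 - 1*(-6)) = 4170*(-42 + 6) = 4170*(-36) = -150120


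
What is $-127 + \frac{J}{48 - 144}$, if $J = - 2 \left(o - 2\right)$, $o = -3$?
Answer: $- \frac{6101}{48} \approx -127.1$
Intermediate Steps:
$J = 10$ ($J = - 2 \left(-3 - 2\right) = \left(-2\right) \left(-5\right) = 10$)
$-127 + \frac{J}{48 - 144} = -127 + \frac{1}{48 - 144} \cdot 10 = -127 + \frac{1}{-96} \cdot 10 = -127 - \frac{5}{48} = - \frac{6101}{48}$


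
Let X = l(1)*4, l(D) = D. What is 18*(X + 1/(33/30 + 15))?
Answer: 11772/161 ≈ 73.118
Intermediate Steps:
X = 4 (X = 1*4 = 4)
18*(X + 1/(33/30 + 15)) = 18*(4 + 1/(33/30 + 15)) = 18*(4 + 1/(33*(1/30) + 15)) = 18*(4 + 1/(11/10 + 15)) = 18*(4 + 1/(161/10)) = 18*(4 + 10/161) = 18*(654/161) = 11772/161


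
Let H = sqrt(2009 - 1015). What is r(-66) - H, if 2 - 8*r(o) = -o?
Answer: -8 - sqrt(994) ≈ -39.528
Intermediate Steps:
r(o) = 1/4 + o/8 (r(o) = 1/4 - (-1)*o/8 = 1/4 + o/8)
H = sqrt(994) ≈ 31.528
r(-66) - H = (1/4 + (1/8)*(-66)) - sqrt(994) = (1/4 - 33/4) - sqrt(994) = -8 - sqrt(994)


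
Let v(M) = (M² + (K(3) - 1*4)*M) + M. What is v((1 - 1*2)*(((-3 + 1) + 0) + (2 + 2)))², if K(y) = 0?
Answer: 100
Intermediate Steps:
v(M) = M² - 3*M (v(M) = (M² + (0 - 1*4)*M) + M = (M² + (0 - 4)*M) + M = (M² - 4*M) + M = M² - 3*M)
v((1 - 1*2)*(((-3 + 1) + 0) + (2 + 2)))² = (((1 - 1*2)*(((-3 + 1) + 0) + (2 + 2)))*(-3 + (1 - 1*2)*(((-3 + 1) + 0) + (2 + 2))))² = (((1 - 2)*((-2 + 0) + 4))*(-3 + (1 - 2)*((-2 + 0) + 4)))² = ((-(-2 + 4))*(-3 - (-2 + 4)))² = ((-1*2)*(-3 - 1*2))² = (-2*(-3 - 2))² = (-2*(-5))² = 10² = 100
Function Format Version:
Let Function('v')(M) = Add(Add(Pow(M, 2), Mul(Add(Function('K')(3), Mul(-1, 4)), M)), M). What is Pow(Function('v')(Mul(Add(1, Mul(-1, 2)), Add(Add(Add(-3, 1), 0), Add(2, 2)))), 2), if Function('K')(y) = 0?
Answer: 100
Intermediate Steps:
Function('v')(M) = Add(Pow(M, 2), Mul(-3, M)) (Function('v')(M) = Add(Add(Pow(M, 2), Mul(Add(0, Mul(-1, 4)), M)), M) = Add(Add(Pow(M, 2), Mul(Add(0, -4), M)), M) = Add(Add(Pow(M, 2), Mul(-4, M)), M) = Add(Pow(M, 2), Mul(-3, M)))
Pow(Function('v')(Mul(Add(1, Mul(-1, 2)), Add(Add(Add(-3, 1), 0), Add(2, 2)))), 2) = Pow(Mul(Mul(Add(1, Mul(-1, 2)), Add(Add(Add(-3, 1), 0), Add(2, 2))), Add(-3, Mul(Add(1, Mul(-1, 2)), Add(Add(Add(-3, 1), 0), Add(2, 2))))), 2) = Pow(Mul(Mul(Add(1, -2), Add(Add(-2, 0), 4)), Add(-3, Mul(Add(1, -2), Add(Add(-2, 0), 4)))), 2) = Pow(Mul(Mul(-1, Add(-2, 4)), Add(-3, Mul(-1, Add(-2, 4)))), 2) = Pow(Mul(Mul(-1, 2), Add(-3, Mul(-1, 2))), 2) = Pow(Mul(-2, Add(-3, -2)), 2) = Pow(Mul(-2, -5), 2) = Pow(10, 2) = 100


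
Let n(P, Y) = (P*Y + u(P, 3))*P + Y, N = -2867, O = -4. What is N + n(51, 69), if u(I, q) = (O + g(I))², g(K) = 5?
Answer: 176722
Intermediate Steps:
u(I, q) = 1 (u(I, q) = (-4 + 5)² = 1² = 1)
n(P, Y) = Y + P*(1 + P*Y) (n(P, Y) = (P*Y + 1)*P + Y = (1 + P*Y)*P + Y = P*(1 + P*Y) + Y = Y + P*(1 + P*Y))
N + n(51, 69) = -2867 + (51 + 69 + 69*51²) = -2867 + (51 + 69 + 69*2601) = -2867 + (51 + 69 + 179469) = -2867 + 179589 = 176722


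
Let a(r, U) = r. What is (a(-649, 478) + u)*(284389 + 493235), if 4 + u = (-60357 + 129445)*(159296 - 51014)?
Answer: 5817394384016712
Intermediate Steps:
u = 7480986812 (u = -4 + (-60357 + 129445)*(159296 - 51014) = -4 + 69088*108282 = -4 + 7480986816 = 7480986812)
(a(-649, 478) + u)*(284389 + 493235) = (-649 + 7480986812)*(284389 + 493235) = 7480986163*777624 = 5817394384016712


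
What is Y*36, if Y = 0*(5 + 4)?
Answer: 0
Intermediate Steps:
Y = 0 (Y = 0*9 = 0)
Y*36 = 0*36 = 0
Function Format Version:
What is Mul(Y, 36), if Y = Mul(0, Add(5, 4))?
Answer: 0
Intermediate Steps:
Y = 0 (Y = Mul(0, 9) = 0)
Mul(Y, 36) = Mul(0, 36) = 0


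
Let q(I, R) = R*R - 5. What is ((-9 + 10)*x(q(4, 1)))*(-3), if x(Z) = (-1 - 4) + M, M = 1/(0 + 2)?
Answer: 27/2 ≈ 13.500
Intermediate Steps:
M = ½ (M = 1/2 = ½ ≈ 0.50000)
q(I, R) = -5 + R² (q(I, R) = R² - 5 = -5 + R²)
x(Z) = -9/2 (x(Z) = (-1 - 4) + ½ = -5 + ½ = -9/2)
((-9 + 10)*x(q(4, 1)))*(-3) = ((-9 + 10)*(-9/2))*(-3) = (1*(-9/2))*(-3) = -9/2*(-3) = 27/2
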